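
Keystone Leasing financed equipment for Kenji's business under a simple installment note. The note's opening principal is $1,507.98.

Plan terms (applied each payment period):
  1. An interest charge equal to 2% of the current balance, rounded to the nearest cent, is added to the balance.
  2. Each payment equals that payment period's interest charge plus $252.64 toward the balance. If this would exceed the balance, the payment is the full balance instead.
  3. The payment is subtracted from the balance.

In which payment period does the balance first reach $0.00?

6

Payment period 1: opening $1,507.98; interest $30.16 → $1,538.14; payment $282.80; balance $1,255.34
Payment period 2: opening $1,255.34; interest $25.11 → $1,280.45; payment $277.75; balance $1,002.70
Payment period 3: opening $1,002.70; interest $20.05 → $1,022.75; payment $272.69; balance $750.06
Payment period 4: opening $750.06; interest $15.00 → $765.06; payment $267.64; balance $497.42
Payment period 5: opening $497.42; interest $9.95 → $507.37; payment $262.59; balance $244.78
Payment period 6: opening $244.78; interest $4.90 → $249.68; payment $249.68; balance $0.00
Balance reaches $0.00 in payment period 6.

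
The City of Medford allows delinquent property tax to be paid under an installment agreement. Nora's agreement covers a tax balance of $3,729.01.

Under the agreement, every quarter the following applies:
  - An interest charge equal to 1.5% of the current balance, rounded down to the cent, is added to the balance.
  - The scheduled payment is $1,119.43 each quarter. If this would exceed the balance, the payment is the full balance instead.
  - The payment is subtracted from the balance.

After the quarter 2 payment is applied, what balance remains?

$1,586.06

Quarter 1: $3,729.01 +$55.93 interest = $3,784.94; pay $1,119.43 → $2,665.51
Quarter 2: $2,665.51 +$39.98 interest = $2,705.49; pay $1,119.43 → $1,586.06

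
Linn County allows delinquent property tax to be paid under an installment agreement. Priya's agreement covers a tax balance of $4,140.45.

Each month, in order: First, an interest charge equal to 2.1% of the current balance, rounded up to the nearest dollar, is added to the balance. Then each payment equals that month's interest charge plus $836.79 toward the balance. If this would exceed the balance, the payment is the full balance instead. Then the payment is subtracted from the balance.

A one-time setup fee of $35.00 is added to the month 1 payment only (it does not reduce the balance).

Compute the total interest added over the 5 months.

$261.00

# | Opening | Interest | Payment | Fee | End bal
1 | $4,140.45 | $87.00 | $923.79 | $35.00 | $3,303.66
2 | $3,303.66 | $70.00 | $906.79 | — | $2,466.87
3 | $2,466.87 | $52.00 | $888.79 | — | $1,630.08
4 | $1,630.08 | $35.00 | $871.79 | — | $793.29
5 | $793.29 | $17.00 | $810.29 | — | $0.00
Total interest: $87.00 + $70.00 + $52.00 + $35.00 + $17.00 = $261.00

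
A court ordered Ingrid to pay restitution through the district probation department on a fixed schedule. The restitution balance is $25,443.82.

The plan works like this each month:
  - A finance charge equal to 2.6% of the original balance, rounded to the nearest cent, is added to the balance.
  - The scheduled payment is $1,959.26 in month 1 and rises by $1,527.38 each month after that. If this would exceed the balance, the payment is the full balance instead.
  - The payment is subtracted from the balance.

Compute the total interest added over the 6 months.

$3,969.24

# | Opening | Interest | Payment | End bal
1 | $25,443.82 | $661.54 | $1,959.26 | $24,146.10
2 | $24,146.10 | $661.54 | $3,486.64 | $21,321.00
3 | $21,321.00 | $661.54 | $5,014.02 | $16,968.52
4 | $16,968.52 | $661.54 | $6,541.40 | $11,088.66
5 | $11,088.66 | $661.54 | $8,068.78 | $3,681.42
6 | $3,681.42 | $661.54 | $4,342.96 | $0.00
Total interest: $661.54 + $661.54 + $661.54 + $661.54 + $661.54 + $661.54 = $3,969.24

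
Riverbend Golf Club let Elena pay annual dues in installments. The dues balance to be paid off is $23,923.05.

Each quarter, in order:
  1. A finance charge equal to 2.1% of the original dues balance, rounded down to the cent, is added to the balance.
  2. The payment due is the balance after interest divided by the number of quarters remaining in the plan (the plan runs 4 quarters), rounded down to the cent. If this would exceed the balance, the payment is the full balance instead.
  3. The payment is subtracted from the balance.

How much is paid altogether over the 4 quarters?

Quarter 1: opening $23,923.05; interest $502.38 → $24,425.43; payment $6,106.35; balance $18,319.08
Quarter 2: opening $18,319.08; interest $502.38 → $18,821.46; payment $6,273.82; balance $12,547.64
Quarter 3: opening $12,547.64; interest $502.38 → $13,050.02; payment $6,525.01; balance $6,525.01
Quarter 4: opening $6,525.01; interest $502.38 → $7,027.39; payment $7,027.39; balance $0.00
Total paid: $25,932.57

$25,932.57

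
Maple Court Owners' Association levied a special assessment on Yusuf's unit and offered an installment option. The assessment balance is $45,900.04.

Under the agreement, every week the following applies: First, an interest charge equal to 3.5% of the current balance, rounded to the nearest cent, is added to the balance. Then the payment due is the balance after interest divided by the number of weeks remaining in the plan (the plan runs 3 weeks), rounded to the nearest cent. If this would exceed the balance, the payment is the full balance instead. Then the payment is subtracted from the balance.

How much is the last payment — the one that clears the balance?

# | Opening | Interest | Payment | End bal
1 | $45,900.04 | $1,606.50 | $15,835.51 | $31,671.03
2 | $31,671.03 | $1,108.49 | $16,389.76 | $16,389.76
3 | $16,389.76 | $573.64 | $16,963.40 | $0.00

$16,963.40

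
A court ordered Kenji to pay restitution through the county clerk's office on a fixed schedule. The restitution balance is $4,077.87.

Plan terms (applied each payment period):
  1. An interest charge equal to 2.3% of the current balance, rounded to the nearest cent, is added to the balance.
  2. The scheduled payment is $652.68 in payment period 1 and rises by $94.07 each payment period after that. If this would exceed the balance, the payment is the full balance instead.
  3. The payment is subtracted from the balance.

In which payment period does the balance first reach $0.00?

6

Payment period 1: opening $4,077.87; interest $93.79 → $4,171.66; payment $652.68; balance $3,518.98
Payment period 2: opening $3,518.98; interest $80.94 → $3,599.92; payment $746.75; balance $2,853.17
Payment period 3: opening $2,853.17; interest $65.62 → $2,918.79; payment $840.82; balance $2,077.97
Payment period 4: opening $2,077.97; interest $47.79 → $2,125.76; payment $934.89; balance $1,190.87
Payment period 5: opening $1,190.87; interest $27.39 → $1,218.26; payment $1,028.96; balance $189.30
Payment period 6: opening $189.30; interest $4.35 → $193.65; payment $193.65; balance $0.00
Balance reaches $0.00 in payment period 6.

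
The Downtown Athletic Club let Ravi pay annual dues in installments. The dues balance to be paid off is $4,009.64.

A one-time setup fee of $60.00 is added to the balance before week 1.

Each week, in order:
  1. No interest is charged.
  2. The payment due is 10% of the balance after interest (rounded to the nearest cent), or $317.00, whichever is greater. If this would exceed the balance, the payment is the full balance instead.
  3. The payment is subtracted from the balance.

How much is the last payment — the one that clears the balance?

$113.77

Week 1: opening $4,069.64; payment $406.96; balance $3,662.68
Week 2: opening $3,662.68; payment $366.27; balance $3,296.41
Week 3: opening $3,296.41; payment $329.64; balance $2,966.77
Week 4: opening $2,966.77; payment $317.00; balance $2,649.77
Week 5: opening $2,649.77; payment $317.00; balance $2,332.77
Week 6: opening $2,332.77; payment $317.00; balance $2,015.77
Week 7: opening $2,015.77; payment $317.00; balance $1,698.77
Week 8: opening $1,698.77; payment $317.00; balance $1,381.77
Week 9: opening $1,381.77; payment $317.00; balance $1,064.77
Week 10: opening $1,064.77; payment $317.00; balance $747.77
Week 11: opening $747.77; payment $317.00; balance $430.77
Week 12: opening $430.77; payment $317.00; balance $113.77
Week 13: opening $113.77; payment $113.77; balance $0.00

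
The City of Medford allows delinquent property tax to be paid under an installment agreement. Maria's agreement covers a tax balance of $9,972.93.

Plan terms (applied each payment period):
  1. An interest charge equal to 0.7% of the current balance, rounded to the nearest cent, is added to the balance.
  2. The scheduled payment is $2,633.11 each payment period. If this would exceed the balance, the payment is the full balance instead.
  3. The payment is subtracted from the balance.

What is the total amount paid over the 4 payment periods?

$10,144.01

Payment period 1: opening $9,972.93; interest $69.81 → $10,042.74; payment $2,633.11; balance $7,409.63
Payment period 2: opening $7,409.63; interest $51.87 → $7,461.50; payment $2,633.11; balance $4,828.39
Payment period 3: opening $4,828.39; interest $33.80 → $4,862.19; payment $2,633.11; balance $2,229.08
Payment period 4: opening $2,229.08; interest $15.60 → $2,244.68; payment $2,244.68; balance $0.00
Total paid: $10,144.01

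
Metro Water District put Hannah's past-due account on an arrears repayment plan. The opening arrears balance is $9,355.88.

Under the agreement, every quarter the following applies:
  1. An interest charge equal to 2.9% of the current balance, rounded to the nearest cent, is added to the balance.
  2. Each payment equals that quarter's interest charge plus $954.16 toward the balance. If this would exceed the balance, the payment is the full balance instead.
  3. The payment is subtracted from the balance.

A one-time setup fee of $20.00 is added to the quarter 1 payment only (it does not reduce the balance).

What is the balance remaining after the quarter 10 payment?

Quarter 1: opening $9,355.88; interest $271.32 → $9,627.20; payment $1,225.48 (+ $20.00 fee); balance $8,401.72
Quarter 2: opening $8,401.72; interest $243.65 → $8,645.37; payment $1,197.81; balance $7,447.56
Quarter 3: opening $7,447.56; interest $215.98 → $7,663.54; payment $1,170.14; balance $6,493.40
Quarter 4: opening $6,493.40; interest $188.31 → $6,681.71; payment $1,142.47; balance $5,539.24
Quarter 5: opening $5,539.24; interest $160.64 → $5,699.88; payment $1,114.80; balance $4,585.08
Quarter 6: opening $4,585.08; interest $132.97 → $4,718.05; payment $1,087.13; balance $3,630.92
Quarter 7: opening $3,630.92; interest $105.30 → $3,736.22; payment $1,059.46; balance $2,676.76
Quarter 8: opening $2,676.76; interest $77.63 → $2,754.39; payment $1,031.79; balance $1,722.60
Quarter 9: opening $1,722.60; interest $49.96 → $1,772.56; payment $1,004.12; balance $768.44
Quarter 10: opening $768.44; interest $22.28 → $790.72; payment $790.72; balance $0.00

$0.00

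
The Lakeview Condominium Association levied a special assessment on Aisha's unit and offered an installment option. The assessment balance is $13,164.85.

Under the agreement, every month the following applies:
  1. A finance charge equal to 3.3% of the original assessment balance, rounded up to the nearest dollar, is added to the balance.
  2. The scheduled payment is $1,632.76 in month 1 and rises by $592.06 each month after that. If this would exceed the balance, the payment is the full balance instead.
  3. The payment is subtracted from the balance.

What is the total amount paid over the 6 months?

# | Opening | Interest | Payment | End bal
1 | $13,164.85 | $435.00 | $1,632.76 | $11,967.09
2 | $11,967.09 | $435.00 | $2,224.82 | $10,177.27
3 | $10,177.27 | $435.00 | $2,816.88 | $7,795.39
4 | $7,795.39 | $435.00 | $3,408.94 | $4,821.45
5 | $4,821.45 | $435.00 | $4,001.00 | $1,255.45
6 | $1,255.45 | $435.00 | $1,690.45 | $0.00
Total paid: $15,774.85

$15,774.85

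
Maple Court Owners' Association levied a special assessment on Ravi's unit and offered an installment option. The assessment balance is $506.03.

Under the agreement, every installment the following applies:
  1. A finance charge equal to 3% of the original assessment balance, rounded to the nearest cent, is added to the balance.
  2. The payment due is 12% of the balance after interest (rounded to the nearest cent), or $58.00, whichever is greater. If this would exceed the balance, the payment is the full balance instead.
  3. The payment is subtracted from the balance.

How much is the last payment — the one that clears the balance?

Installment 1: opening $506.03; interest $15.18 → $521.21; payment $62.55; balance $458.66
Installment 2: opening $458.66; interest $15.18 → $473.84; payment $58.00; balance $415.84
Installment 3: opening $415.84; interest $15.18 → $431.02; payment $58.00; balance $373.02
Installment 4: opening $373.02; interest $15.18 → $388.20; payment $58.00; balance $330.20
Installment 5: opening $330.20; interest $15.18 → $345.38; payment $58.00; balance $287.38
Installment 6: opening $287.38; interest $15.18 → $302.56; payment $58.00; balance $244.56
Installment 7: opening $244.56; interest $15.18 → $259.74; payment $58.00; balance $201.74
Installment 8: opening $201.74; interest $15.18 → $216.92; payment $58.00; balance $158.92
Installment 9: opening $158.92; interest $15.18 → $174.10; payment $58.00; balance $116.10
Installment 10: opening $116.10; interest $15.18 → $131.28; payment $58.00; balance $73.28
Installment 11: opening $73.28; interest $15.18 → $88.46; payment $58.00; balance $30.46
Installment 12: opening $30.46; interest $15.18 → $45.64; payment $45.64; balance $0.00

$45.64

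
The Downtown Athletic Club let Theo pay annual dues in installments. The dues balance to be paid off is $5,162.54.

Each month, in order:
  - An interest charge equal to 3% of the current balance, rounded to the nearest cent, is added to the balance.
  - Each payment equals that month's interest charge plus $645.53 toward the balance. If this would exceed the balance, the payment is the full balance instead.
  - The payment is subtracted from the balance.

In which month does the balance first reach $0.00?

8

Month 1: opening $5,162.54; interest $154.88 → $5,317.42; payment $800.41; balance $4,517.01
Month 2: opening $4,517.01; interest $135.51 → $4,652.52; payment $781.04; balance $3,871.48
Month 3: opening $3,871.48; interest $116.14 → $3,987.62; payment $761.67; balance $3,225.95
Month 4: opening $3,225.95; interest $96.78 → $3,322.73; payment $742.31; balance $2,580.42
Month 5: opening $2,580.42; interest $77.41 → $2,657.83; payment $722.94; balance $1,934.89
Month 6: opening $1,934.89; interest $58.05 → $1,992.94; payment $703.58; balance $1,289.36
Month 7: opening $1,289.36; interest $38.68 → $1,328.04; payment $684.21; balance $643.83
Month 8: opening $643.83; interest $19.31 → $663.14; payment $663.14; balance $0.00
Balance reaches $0.00 in month 8.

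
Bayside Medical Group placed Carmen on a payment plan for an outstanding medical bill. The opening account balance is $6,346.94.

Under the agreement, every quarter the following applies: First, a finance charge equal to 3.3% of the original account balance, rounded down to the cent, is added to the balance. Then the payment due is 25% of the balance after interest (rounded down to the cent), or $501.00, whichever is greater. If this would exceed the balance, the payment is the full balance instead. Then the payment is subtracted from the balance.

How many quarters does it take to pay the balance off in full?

Quarter 1: opening $6,346.94; interest $209.44 → $6,556.38; payment $1,639.09; balance $4,917.29
Quarter 2: opening $4,917.29; interest $209.44 → $5,126.73; payment $1,281.68; balance $3,845.05
Quarter 3: opening $3,845.05; interest $209.44 → $4,054.49; payment $1,013.62; balance $3,040.87
Quarter 4: opening $3,040.87; interest $209.44 → $3,250.31; payment $812.57; balance $2,437.74
Quarter 5: opening $2,437.74; interest $209.44 → $2,647.18; payment $661.79; balance $1,985.39
Quarter 6: opening $1,985.39; interest $209.44 → $2,194.83; payment $548.70; balance $1,646.13
Quarter 7: opening $1,646.13; interest $209.44 → $1,855.57; payment $501.00; balance $1,354.57
Quarter 8: opening $1,354.57; interest $209.44 → $1,564.01; payment $501.00; balance $1,063.01
Quarter 9: opening $1,063.01; interest $209.44 → $1,272.45; payment $501.00; balance $771.45
Quarter 10: opening $771.45; interest $209.44 → $980.89; payment $501.00; balance $479.89
Quarter 11: opening $479.89; interest $209.44 → $689.33; payment $501.00; balance $188.33
Quarter 12: opening $188.33; interest $209.44 → $397.77; payment $397.77; balance $0.00
Balance reaches $0.00 in quarter 12.

12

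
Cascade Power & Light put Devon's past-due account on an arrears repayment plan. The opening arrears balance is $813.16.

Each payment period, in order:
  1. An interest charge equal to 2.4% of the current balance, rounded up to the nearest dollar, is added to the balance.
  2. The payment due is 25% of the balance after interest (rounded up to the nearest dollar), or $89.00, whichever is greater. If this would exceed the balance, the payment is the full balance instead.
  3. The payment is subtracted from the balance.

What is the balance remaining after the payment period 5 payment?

# | Opening | Interest | Payment | End bal
1 | $813.16 | $20.00 | $209.00 | $624.16
2 | $624.16 | $15.00 | $160.00 | $479.16
3 | $479.16 | $12.00 | $123.00 | $368.16
4 | $368.16 | $9.00 | $95.00 | $282.16
5 | $282.16 | $7.00 | $89.00 | $200.16

$200.16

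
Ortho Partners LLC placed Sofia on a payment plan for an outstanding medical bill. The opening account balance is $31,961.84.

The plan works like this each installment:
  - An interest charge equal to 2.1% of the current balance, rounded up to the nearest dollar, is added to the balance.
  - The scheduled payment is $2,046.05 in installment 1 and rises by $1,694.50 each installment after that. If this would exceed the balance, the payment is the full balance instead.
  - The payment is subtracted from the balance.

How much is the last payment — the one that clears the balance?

Installment 1: $31,961.84 +$672.00 interest = $32,633.84; pay $2,046.05 → $30,587.79
Installment 2: $30,587.79 +$643.00 interest = $31,230.79; pay $3,740.55 → $27,490.24
Installment 3: $27,490.24 +$578.00 interest = $28,068.24; pay $5,435.05 → $22,633.19
Installment 4: $22,633.19 +$476.00 interest = $23,109.19; pay $7,129.55 → $15,979.64
Installment 5: $15,979.64 +$336.00 interest = $16,315.64; pay $8,824.05 → $7,491.59
Installment 6: $7,491.59 +$158.00 interest = $7,649.59; pay $7,649.59 → $0.00

$7,649.59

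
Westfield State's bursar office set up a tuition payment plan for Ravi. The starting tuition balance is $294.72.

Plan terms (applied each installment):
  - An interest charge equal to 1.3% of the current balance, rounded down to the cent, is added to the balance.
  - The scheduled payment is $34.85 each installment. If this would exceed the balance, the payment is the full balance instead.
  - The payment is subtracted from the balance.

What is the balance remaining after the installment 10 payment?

$0.00

Installment 1: opening $294.72; interest $3.83 → $298.55; payment $34.85; balance $263.70
Installment 2: opening $263.70; interest $3.42 → $267.12; payment $34.85; balance $232.27
Installment 3: opening $232.27; interest $3.01 → $235.28; payment $34.85; balance $200.43
Installment 4: opening $200.43; interest $2.60 → $203.03; payment $34.85; balance $168.18
Installment 5: opening $168.18; interest $2.18 → $170.36; payment $34.85; balance $135.51
Installment 6: opening $135.51; interest $1.76 → $137.27; payment $34.85; balance $102.42
Installment 7: opening $102.42; interest $1.33 → $103.75; payment $34.85; balance $68.90
Installment 8: opening $68.90; interest $0.89 → $69.79; payment $34.85; balance $34.94
Installment 9: opening $34.94; interest $0.45 → $35.39; payment $34.85; balance $0.54
Installment 10: opening $0.54; interest $0.00 → $0.54; payment $0.54; balance $0.00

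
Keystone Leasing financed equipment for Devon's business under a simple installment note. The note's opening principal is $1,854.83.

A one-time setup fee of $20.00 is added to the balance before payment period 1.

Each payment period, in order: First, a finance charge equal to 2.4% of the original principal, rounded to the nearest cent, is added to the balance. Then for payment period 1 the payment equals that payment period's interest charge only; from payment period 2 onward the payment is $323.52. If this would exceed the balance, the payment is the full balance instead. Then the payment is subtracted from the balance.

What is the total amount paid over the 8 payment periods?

$2,230.99

# | Opening | Interest | Payment | End bal
1 | $1,874.83 | $44.52 | $44.52 | $1,874.83
2 | $1,874.83 | $44.52 | $323.52 | $1,595.83
3 | $1,595.83 | $44.52 | $323.52 | $1,316.83
4 | $1,316.83 | $44.52 | $323.52 | $1,037.83
5 | $1,037.83 | $44.52 | $323.52 | $758.83
6 | $758.83 | $44.52 | $323.52 | $479.83
7 | $479.83 | $44.52 | $323.52 | $200.83
8 | $200.83 | $44.52 | $245.35 | $0.00
Total paid: $2,230.99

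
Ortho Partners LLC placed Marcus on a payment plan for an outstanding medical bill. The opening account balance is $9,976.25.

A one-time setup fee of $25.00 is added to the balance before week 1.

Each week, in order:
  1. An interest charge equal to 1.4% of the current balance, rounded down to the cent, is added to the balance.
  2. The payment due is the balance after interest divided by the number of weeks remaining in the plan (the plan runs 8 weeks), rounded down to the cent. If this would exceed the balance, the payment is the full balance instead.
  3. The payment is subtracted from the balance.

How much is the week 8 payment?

# | Opening | Interest | Payment | End bal
1 | $10,001.25 | $140.01 | $1,267.65 | $8,873.61
2 | $8,873.61 | $124.23 | $1,285.40 | $7,712.44
3 | $7,712.44 | $107.97 | $1,303.40 | $6,517.01
4 | $6,517.01 | $91.23 | $1,321.64 | $5,286.60
5 | $5,286.60 | $74.01 | $1,340.15 | $4,020.46
6 | $4,020.46 | $56.28 | $1,358.91 | $2,717.83
7 | $2,717.83 | $38.04 | $1,377.93 | $1,377.94
8 | $1,377.94 | $19.29 | $1,397.23 | $0.00

$1,397.23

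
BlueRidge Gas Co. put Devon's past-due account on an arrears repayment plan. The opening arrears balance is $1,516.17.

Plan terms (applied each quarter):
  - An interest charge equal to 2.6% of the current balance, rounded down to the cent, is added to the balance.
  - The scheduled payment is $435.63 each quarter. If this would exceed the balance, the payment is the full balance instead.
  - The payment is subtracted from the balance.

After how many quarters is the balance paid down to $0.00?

4

Quarter 1: opening $1,516.17; interest $39.42 → $1,555.59; payment $435.63; balance $1,119.96
Quarter 2: opening $1,119.96; interest $29.11 → $1,149.07; payment $435.63; balance $713.44
Quarter 3: opening $713.44; interest $18.54 → $731.98; payment $435.63; balance $296.35
Quarter 4: opening $296.35; interest $7.70 → $304.05; payment $304.05; balance $0.00
Balance reaches $0.00 in quarter 4.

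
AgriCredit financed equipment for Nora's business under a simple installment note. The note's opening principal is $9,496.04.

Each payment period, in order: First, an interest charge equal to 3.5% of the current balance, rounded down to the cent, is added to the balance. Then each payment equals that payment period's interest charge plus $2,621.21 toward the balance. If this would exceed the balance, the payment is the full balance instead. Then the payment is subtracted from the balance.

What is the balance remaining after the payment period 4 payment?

$0.00

Payment period 1: opening $9,496.04; interest $332.36 → $9,828.40; payment $2,953.57; balance $6,874.83
Payment period 2: opening $6,874.83; interest $240.61 → $7,115.44; payment $2,861.82; balance $4,253.62
Payment period 3: opening $4,253.62; interest $148.87 → $4,402.49; payment $2,770.08; balance $1,632.41
Payment period 4: opening $1,632.41; interest $57.13 → $1,689.54; payment $1,689.54; balance $0.00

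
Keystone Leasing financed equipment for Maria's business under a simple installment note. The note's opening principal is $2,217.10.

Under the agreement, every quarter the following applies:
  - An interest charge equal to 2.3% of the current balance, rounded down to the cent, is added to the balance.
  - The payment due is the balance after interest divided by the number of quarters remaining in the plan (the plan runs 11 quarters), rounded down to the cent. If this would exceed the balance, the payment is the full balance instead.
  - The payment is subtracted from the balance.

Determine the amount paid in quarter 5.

Quarter 1: opening $2,217.10; interest $50.99 → $2,268.09; payment $206.19; balance $2,061.90
Quarter 2: opening $2,061.90; interest $47.42 → $2,109.32; payment $210.93; balance $1,898.39
Quarter 3: opening $1,898.39; interest $43.66 → $1,942.05; payment $215.78; balance $1,726.27
Quarter 4: opening $1,726.27; interest $39.70 → $1,765.97; payment $220.74; balance $1,545.23
Quarter 5: opening $1,545.23; interest $35.54 → $1,580.77; payment $225.82; balance $1,354.95

$225.82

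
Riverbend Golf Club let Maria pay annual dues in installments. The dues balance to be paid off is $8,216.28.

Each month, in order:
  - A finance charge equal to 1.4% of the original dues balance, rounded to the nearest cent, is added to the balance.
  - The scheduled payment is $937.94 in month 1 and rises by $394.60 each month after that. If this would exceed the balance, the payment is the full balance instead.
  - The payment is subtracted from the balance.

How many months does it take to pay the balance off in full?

6

Month 1: opening $8,216.28; interest $115.03 → $8,331.31; payment $937.94; balance $7,393.37
Month 2: opening $7,393.37; interest $115.03 → $7,508.40; payment $1,332.54; balance $6,175.86
Month 3: opening $6,175.86; interest $115.03 → $6,290.89; payment $1,727.14; balance $4,563.75
Month 4: opening $4,563.75; interest $115.03 → $4,678.78; payment $2,121.74; balance $2,557.04
Month 5: opening $2,557.04; interest $115.03 → $2,672.07; payment $2,516.34; balance $155.73
Month 6: opening $155.73; interest $115.03 → $270.76; payment $270.76; balance $0.00
Balance reaches $0.00 in month 6.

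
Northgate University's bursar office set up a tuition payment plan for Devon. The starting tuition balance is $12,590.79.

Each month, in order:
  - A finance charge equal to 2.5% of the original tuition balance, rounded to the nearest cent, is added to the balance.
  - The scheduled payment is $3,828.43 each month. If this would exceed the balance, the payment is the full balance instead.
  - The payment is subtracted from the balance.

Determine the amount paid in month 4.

$2,364.58

Month 1: $12,590.79 +$314.77 interest = $12,905.56; pay $3,828.43 → $9,077.13
Month 2: $9,077.13 +$314.77 interest = $9,391.90; pay $3,828.43 → $5,563.47
Month 3: $5,563.47 +$314.77 interest = $5,878.24; pay $3,828.43 → $2,049.81
Month 4: $2,049.81 +$314.77 interest = $2,364.58; pay $2,364.58 → $0.00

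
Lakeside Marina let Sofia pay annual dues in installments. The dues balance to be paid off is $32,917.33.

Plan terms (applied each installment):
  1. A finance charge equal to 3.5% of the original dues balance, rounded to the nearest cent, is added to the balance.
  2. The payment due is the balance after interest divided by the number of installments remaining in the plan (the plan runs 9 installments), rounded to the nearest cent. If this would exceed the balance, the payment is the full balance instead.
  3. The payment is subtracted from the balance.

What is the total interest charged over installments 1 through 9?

Installment 1: opening $32,917.33; interest $1,152.11 → $34,069.44; payment $3,785.49; balance $30,283.95
Installment 2: opening $30,283.95; interest $1,152.11 → $31,436.06; payment $3,929.51; balance $27,506.55
Installment 3: opening $27,506.55; interest $1,152.11 → $28,658.66; payment $4,094.09; balance $24,564.57
Installment 4: opening $24,564.57; interest $1,152.11 → $25,716.68; payment $4,286.11; balance $21,430.57
Installment 5: opening $21,430.57; interest $1,152.11 → $22,582.68; payment $4,516.54; balance $18,066.14
Installment 6: opening $18,066.14; interest $1,152.11 → $19,218.25; payment $4,804.56; balance $14,413.69
Installment 7: opening $14,413.69; interest $1,152.11 → $15,565.80; payment $5,188.60; balance $10,377.20
Installment 8: opening $10,377.20; interest $1,152.11 → $11,529.31; payment $5,764.66; balance $5,764.65
Installment 9: opening $5,764.65; interest $1,152.11 → $6,916.76; payment $6,916.76; balance $0.00
Total interest: $1,152.11 + $1,152.11 + $1,152.11 + $1,152.11 + $1,152.11 + $1,152.11 + $1,152.11 + $1,152.11 + $1,152.11 = $10,368.99

$10,368.99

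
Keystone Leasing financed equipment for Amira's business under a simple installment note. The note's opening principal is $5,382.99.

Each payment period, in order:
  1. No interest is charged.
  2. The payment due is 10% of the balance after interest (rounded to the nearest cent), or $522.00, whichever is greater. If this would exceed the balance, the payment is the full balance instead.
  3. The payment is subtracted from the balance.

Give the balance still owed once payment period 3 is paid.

# | Opening | Payment | End bal
1 | $5,382.99 | $538.30 | $4,844.69
2 | $4,844.69 | $522.00 | $4,322.69
3 | $4,322.69 | $522.00 | $3,800.69

$3,800.69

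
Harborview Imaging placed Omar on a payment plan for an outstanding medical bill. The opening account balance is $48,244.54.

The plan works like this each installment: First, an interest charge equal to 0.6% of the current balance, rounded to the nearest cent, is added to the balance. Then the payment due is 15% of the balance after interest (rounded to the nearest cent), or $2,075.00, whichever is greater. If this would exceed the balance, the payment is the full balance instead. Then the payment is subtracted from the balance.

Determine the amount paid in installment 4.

# | Opening | Interest | Payment | End bal
1 | $48,244.54 | $289.47 | $7,280.10 | $41,253.91
2 | $41,253.91 | $247.52 | $6,225.21 | $35,276.22
3 | $35,276.22 | $211.66 | $5,323.18 | $30,164.70
4 | $30,164.70 | $180.99 | $4,551.85 | $25,793.84

$4,551.85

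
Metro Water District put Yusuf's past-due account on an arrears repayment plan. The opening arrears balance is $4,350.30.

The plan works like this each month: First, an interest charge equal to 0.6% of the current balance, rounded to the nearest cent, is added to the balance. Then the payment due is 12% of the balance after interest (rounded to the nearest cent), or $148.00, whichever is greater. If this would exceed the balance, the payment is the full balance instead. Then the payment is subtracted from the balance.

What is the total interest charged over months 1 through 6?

$118.00

Month 1: opening $4,350.30; interest $26.10 → $4,376.40; payment $525.17; balance $3,851.23
Month 2: opening $3,851.23; interest $23.11 → $3,874.34; payment $464.92; balance $3,409.42
Month 3: opening $3,409.42; interest $20.46 → $3,429.88; payment $411.59; balance $3,018.29
Month 4: opening $3,018.29; interest $18.11 → $3,036.40; payment $364.37; balance $2,672.03
Month 5: opening $2,672.03; interest $16.03 → $2,688.06; payment $322.57; balance $2,365.49
Month 6: opening $2,365.49; interest $14.19 → $2,379.68; payment $285.56; balance $2,094.12
Total interest: $26.10 + $23.11 + $20.46 + $18.11 + $16.03 + $14.19 = $118.00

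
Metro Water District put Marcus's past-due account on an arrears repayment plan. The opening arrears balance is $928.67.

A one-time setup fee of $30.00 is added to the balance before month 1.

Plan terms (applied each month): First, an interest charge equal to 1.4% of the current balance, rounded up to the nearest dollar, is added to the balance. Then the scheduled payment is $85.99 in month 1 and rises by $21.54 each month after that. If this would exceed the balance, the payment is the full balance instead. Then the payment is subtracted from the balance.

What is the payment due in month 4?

$150.61

# | Opening | Interest | Payment | End bal
1 | $958.67 | $14.00 | $85.99 | $886.68
2 | $886.68 | $13.00 | $107.53 | $792.15
3 | $792.15 | $12.00 | $129.07 | $675.08
4 | $675.08 | $10.00 | $150.61 | $534.47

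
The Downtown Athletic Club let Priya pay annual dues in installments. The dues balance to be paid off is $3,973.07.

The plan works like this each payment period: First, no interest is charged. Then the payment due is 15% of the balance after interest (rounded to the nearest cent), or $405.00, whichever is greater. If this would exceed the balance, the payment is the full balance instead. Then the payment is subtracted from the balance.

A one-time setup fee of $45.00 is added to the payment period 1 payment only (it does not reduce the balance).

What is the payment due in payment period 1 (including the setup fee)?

$640.96

# | Opening | Payment | Fee | End bal
1 | $3,973.07 | $595.96 | $45.00 | $3,377.11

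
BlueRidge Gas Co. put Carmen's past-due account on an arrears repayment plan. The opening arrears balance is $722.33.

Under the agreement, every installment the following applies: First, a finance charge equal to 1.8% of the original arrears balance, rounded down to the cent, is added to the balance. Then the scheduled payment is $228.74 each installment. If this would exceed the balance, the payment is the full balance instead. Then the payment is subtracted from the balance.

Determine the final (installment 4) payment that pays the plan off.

Installment 1: $722.33 +$13.00 interest = $735.33; pay $228.74 → $506.59
Installment 2: $506.59 +$13.00 interest = $519.59; pay $228.74 → $290.85
Installment 3: $290.85 +$13.00 interest = $303.85; pay $228.74 → $75.11
Installment 4: $75.11 +$13.00 interest = $88.11; pay $88.11 → $0.00

$88.11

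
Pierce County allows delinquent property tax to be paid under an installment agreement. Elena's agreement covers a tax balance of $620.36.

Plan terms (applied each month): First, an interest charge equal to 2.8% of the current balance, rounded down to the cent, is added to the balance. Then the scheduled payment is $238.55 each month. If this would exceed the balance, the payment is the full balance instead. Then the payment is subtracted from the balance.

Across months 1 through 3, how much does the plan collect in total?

$653.71

# | Opening | Interest | Payment | End bal
1 | $620.36 | $17.37 | $238.55 | $399.18
2 | $399.18 | $11.17 | $238.55 | $171.80
3 | $171.80 | $4.81 | $176.61 | $0.00
Total paid: $653.71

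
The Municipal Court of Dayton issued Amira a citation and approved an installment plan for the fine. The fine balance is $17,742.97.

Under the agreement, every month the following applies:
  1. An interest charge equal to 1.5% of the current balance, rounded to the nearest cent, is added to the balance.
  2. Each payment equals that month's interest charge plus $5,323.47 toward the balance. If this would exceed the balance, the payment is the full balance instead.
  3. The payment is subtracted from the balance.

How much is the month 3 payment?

Month 1: opening $17,742.97; interest $266.14 → $18,009.11; payment $5,589.61; balance $12,419.50
Month 2: opening $12,419.50; interest $186.29 → $12,605.79; payment $5,509.76; balance $7,096.03
Month 3: opening $7,096.03; interest $106.44 → $7,202.47; payment $5,429.91; balance $1,772.56

$5,429.91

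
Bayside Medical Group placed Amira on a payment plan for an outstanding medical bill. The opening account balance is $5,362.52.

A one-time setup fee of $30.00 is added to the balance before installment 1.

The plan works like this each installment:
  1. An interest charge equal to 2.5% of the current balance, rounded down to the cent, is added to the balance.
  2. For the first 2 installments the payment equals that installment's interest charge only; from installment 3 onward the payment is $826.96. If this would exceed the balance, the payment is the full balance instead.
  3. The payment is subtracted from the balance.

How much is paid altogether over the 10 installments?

Installment 1: opening $5,392.52; interest $134.81 → $5,527.33; payment $134.81; balance $5,392.52
Installment 2: opening $5,392.52; interest $134.81 → $5,527.33; payment $134.81; balance $5,392.52
Installment 3: opening $5,392.52; interest $134.81 → $5,527.33; payment $826.96; balance $4,700.37
Installment 4: opening $4,700.37; interest $117.50 → $4,817.87; payment $826.96; balance $3,990.91
Installment 5: opening $3,990.91; interest $99.77 → $4,090.68; payment $826.96; balance $3,263.72
Installment 6: opening $3,263.72; interest $81.59 → $3,345.31; payment $826.96; balance $2,518.35
Installment 7: opening $2,518.35; interest $62.95 → $2,581.30; payment $826.96; balance $1,754.34
Installment 8: opening $1,754.34; interest $43.85 → $1,798.19; payment $826.96; balance $971.23
Installment 9: opening $971.23; interest $24.28 → $995.51; payment $826.96; balance $168.55
Installment 10: opening $168.55; interest $4.21 → $172.76; payment $172.76; balance $0.00
Total paid: $6,231.10

$6,231.10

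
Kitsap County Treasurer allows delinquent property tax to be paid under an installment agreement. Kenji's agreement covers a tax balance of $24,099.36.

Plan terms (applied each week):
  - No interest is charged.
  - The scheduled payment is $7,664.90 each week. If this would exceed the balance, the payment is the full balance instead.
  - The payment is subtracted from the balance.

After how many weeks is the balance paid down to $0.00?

Week 1: opening $24,099.36; payment $7,664.90; balance $16,434.46
Week 2: opening $16,434.46; payment $7,664.90; balance $8,769.56
Week 3: opening $8,769.56; payment $7,664.90; balance $1,104.66
Week 4: opening $1,104.66; payment $1,104.66; balance $0.00
Balance reaches $0.00 in week 4.

4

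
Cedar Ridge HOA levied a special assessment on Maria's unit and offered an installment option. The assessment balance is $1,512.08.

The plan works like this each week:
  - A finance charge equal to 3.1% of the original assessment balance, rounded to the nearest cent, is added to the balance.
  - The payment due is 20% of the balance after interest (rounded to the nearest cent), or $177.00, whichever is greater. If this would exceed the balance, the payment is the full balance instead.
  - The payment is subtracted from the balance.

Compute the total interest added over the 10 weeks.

$468.70

Week 1: opening $1,512.08; interest $46.87 → $1,558.95; payment $311.79; balance $1,247.16
Week 2: opening $1,247.16; interest $46.87 → $1,294.03; payment $258.81; balance $1,035.22
Week 3: opening $1,035.22; interest $46.87 → $1,082.09; payment $216.42; balance $865.67
Week 4: opening $865.67; interest $46.87 → $912.54; payment $182.51; balance $730.03
Week 5: opening $730.03; interest $46.87 → $776.90; payment $177.00; balance $599.90
Week 6: opening $599.90; interest $46.87 → $646.77; payment $177.00; balance $469.77
Week 7: opening $469.77; interest $46.87 → $516.64; payment $177.00; balance $339.64
Week 8: opening $339.64; interest $46.87 → $386.51; payment $177.00; balance $209.51
Week 9: opening $209.51; interest $46.87 → $256.38; payment $177.00; balance $79.38
Week 10: opening $79.38; interest $46.87 → $126.25; payment $126.25; balance $0.00
Total interest: $46.87 + $46.87 + $46.87 + $46.87 + $46.87 + $46.87 + $46.87 + $46.87 + $46.87 + $46.87 = $468.70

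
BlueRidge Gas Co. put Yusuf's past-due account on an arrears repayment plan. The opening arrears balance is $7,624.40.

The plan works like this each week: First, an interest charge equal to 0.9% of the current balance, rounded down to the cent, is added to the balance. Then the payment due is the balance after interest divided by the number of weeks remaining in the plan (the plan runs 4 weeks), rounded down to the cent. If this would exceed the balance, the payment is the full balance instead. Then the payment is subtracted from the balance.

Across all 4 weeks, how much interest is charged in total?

Week 1: opening $7,624.40; interest $68.61 → $7,693.01; payment $1,923.25; balance $5,769.76
Week 2: opening $5,769.76; interest $51.92 → $5,821.68; payment $1,940.56; balance $3,881.12
Week 3: opening $3,881.12; interest $34.93 → $3,916.05; payment $1,958.02; balance $1,958.03
Week 4: opening $1,958.03; interest $17.62 → $1,975.65; payment $1,975.65; balance $0.00
Total interest: $68.61 + $51.92 + $34.93 + $17.62 = $173.08

$173.08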